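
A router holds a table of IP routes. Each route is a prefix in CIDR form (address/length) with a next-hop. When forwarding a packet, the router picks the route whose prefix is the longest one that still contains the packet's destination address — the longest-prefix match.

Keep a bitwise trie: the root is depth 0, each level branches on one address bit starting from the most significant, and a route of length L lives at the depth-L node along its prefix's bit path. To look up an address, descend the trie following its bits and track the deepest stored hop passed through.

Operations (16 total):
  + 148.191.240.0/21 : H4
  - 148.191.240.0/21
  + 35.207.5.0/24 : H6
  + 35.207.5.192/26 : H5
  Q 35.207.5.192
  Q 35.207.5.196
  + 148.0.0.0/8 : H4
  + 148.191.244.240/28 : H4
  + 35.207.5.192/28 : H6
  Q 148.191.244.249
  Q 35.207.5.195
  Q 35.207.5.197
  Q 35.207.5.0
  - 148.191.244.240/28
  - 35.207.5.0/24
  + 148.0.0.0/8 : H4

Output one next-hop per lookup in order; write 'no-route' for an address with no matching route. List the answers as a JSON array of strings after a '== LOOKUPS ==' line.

Trace:
  + 148.191.240.0/21 (H4) depth=21
  del 148.191.240.0/21 (clear depth 21)
  + 35.207.5.0/24 (H6) depth=24
  + 35.207.5.192/26 (H5) depth=26
  Q 35.207.5.192: descend 00100011110011110000010111 ; hops seen [H6,H5] ; pick H5
  Q 35.207.5.196: descend 00100011110011110000010111 ; hops seen [H6,H5] ; pick H5
  + 148.0.0.0/8 (H4) depth=8
  + 148.191.244.240/28 (H4) depth=28
  + 35.207.5.192/28 (H6) depth=28
  Q 148.191.244.249: descend 1001010010111111111101001111 ; hops seen [H4,H4] ; pick H4
  Q 35.207.5.195: descend 0010001111001111000001011100 ; hops seen [H6,H5,H6] ; pick H6
  Q 35.207.5.197: descend 0010001111001111000001011100 ; hops seen [H6,H5,H6] ; pick H6
  Q 35.207.5.0: descend 001000111100111100000101 ; hops seen [H6] ; pick H6
  del 148.191.244.240/28 (clear depth 28)
  del 35.207.5.0/24 (clear depth 24)
  + 148.0.0.0/8 (H4) depth=8

== LOOKUPS ==
["H5","H5","H4","H6","H6","H6"]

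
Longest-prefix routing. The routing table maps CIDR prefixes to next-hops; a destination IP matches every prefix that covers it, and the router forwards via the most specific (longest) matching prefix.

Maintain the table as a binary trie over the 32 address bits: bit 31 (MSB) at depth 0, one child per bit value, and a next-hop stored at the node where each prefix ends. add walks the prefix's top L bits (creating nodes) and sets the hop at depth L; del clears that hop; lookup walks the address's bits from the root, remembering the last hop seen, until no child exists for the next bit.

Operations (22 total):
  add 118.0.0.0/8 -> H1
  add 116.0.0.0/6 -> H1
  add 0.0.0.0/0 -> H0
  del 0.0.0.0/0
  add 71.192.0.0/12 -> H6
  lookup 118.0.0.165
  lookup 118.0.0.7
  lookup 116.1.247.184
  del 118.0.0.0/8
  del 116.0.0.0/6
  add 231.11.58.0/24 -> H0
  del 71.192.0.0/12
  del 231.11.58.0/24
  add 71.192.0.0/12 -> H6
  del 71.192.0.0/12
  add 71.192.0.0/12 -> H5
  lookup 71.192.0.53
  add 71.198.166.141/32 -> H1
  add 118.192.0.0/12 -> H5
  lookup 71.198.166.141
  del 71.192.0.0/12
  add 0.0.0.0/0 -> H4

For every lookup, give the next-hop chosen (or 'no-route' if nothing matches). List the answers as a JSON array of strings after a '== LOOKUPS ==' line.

Trace:
  add 118.0.0.0/8 -> H1 at depth 8
  add 116.0.0.0/6 -> H1 at depth 6
  add 0.0.0.0/0 -> H0 at depth 0
  del 0.0.0.0/0 (clear depth 0)
  add 71.192.0.0/12 -> H6 at depth 12
  Q 118.0.0.165: descend 01110110 ; hops seen [H1,H1] ; pick H1
  Q 118.0.0.7: descend 01110110 ; hops seen [H1,H1] ; pick H1
  Q 116.1.247.184: descend 011101 ; hops seen [H1] ; pick H1
  del 118.0.0.0/8 (clear depth 8)
  del 116.0.0.0/6 (clear depth 6)
  add 231.11.58.0/24 -> H0 at depth 24
  del 71.192.0.0/12 (clear depth 12)
  del 231.11.58.0/24 (clear depth 24)
  add 71.192.0.0/12 -> H6 at depth 12
  del 71.192.0.0/12 (clear depth 12)
  add 71.192.0.0/12 -> H5 at depth 12
  Q 71.192.0.53: descend 010001111100 ; hops seen [H5] ; pick H5
  add 71.198.166.141/32 -> H1 at depth 32
  add 118.192.0.0/12 -> H5 at depth 12
  Q 71.198.166.141: descend 01000111110001101010011010001101 ; hops seen [H5,H1] ; pick H1
  del 71.192.0.0/12 (clear depth 12)
  add 0.0.0.0/0 -> H4 at depth 0

== LOOKUPS ==
["H1","H1","H1","H5","H1"]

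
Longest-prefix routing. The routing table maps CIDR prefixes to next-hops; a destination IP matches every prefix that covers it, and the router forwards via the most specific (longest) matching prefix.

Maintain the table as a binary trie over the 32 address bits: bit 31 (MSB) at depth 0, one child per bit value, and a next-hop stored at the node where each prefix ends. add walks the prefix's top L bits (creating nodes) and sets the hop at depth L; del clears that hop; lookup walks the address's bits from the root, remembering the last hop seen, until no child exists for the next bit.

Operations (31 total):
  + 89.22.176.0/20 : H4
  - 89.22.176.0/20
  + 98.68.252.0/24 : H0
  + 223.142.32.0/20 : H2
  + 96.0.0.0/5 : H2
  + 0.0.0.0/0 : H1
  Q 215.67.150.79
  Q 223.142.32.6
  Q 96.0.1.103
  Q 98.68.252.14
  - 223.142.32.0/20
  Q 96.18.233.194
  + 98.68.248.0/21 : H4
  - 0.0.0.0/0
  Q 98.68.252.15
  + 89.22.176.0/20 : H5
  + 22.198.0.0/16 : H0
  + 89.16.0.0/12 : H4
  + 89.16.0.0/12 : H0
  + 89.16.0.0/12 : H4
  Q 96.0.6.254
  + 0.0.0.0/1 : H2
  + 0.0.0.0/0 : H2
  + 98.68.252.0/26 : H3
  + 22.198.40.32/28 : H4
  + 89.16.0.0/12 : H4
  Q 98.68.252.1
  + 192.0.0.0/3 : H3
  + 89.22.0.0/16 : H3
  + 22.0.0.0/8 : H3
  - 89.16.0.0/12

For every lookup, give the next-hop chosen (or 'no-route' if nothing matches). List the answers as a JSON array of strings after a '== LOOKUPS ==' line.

Apply in order:
  + 89.22.176.0/20 (H4) depth=20
  del 89.22.176.0/20 (clear depth 20)
  + 98.68.252.0/24 (H0) depth=24
  + 223.142.32.0/20 (H2) depth=20
  + 96.0.0.0/5 (H2) depth=5
  + 0.0.0.0/0 (H1) depth=0
  lookup 215.67.150.79: bits 1101 walk d0:H1→d1:-→d2:-→d3:-→d4:- -> H1
  lookup 223.142.32.6: bits 11011111100011100010 walk d0:H1→d1:-→d2:-→d3:-→d4:-→d5:-→d6:-→d7:-→d8:-→d9:-→d10:-→d11:-→d12:-→d13:-→d14:-→d15:-→d16:-→d17:-→d18:-→d19:-→d20:H2 -> H2
  lookup 96.0.1.103: bits 011000 walk d0:H1→d1:-→d2:-→d3:-→d4:-→d5:H2→d6:- -> H2
  lookup 98.68.252.14: bits 011000100100010011111100 walk d0:H1→d1:-→d2:-→d3:-→d4:-→d5:H2→d6:-→d7:-→d8:-→d9:-→d10:-→d11:-→d12:-→d13:-→d14:-→d15:-→d16:-→d17:-→d18:-→d19:-→d20:-→d21:-→d22:-→d23:-→d24:H0 -> H0
  del 223.142.32.0/20 (clear depth 20)
  lookup 96.18.233.194: bits 011000 walk d0:H1→d1:-→d2:-→d3:-→d4:-→d5:H2→d6:- -> H2
  + 98.68.248.0/21 (H4) depth=21
  del 0.0.0.0/0 (clear depth 0)
  lookup 98.68.252.15: bits 011000100100010011111100 walk d0:-→d1:-→d2:-→d3:-→d4:-→d5:H2→d6:-→d7:-→d8:-→d9:-→d10:-→d11:-→d12:-→d13:-→d14:-→d15:-→d16:-→d17:-→d18:-→d19:-→d20:-→d21:H4→d22:-→d23:-→d24:H0 -> H0
  + 89.22.176.0/20 (H5) depth=20
  + 22.198.0.0/16 (H0) depth=16
  + 89.16.0.0/12 (H4) depth=12
  + 89.16.0.0/12 (H0) depth=12
  + 89.16.0.0/12 (H4) depth=12
  lookup 96.0.6.254: bits 011000 walk d0:-→d1:-→d2:-→d3:-→d4:-→d5:H2→d6:- -> H2
  + 0.0.0.0/1 (H2) depth=1
  + 0.0.0.0/0 (H2) depth=0
  + 98.68.252.0/26 (H3) depth=26
  + 22.198.40.32/28 (H4) depth=28
  + 89.16.0.0/12 (H4) depth=12
  lookup 98.68.252.1: bits 01100010010001001111110000 walk d0:H2→d1:H2→d2:-→d3:-→d4:-→d5:H2→d6:-→d7:-→d8:-→d9:-→d10:-→d11:-→d12:-→d13:-→d14:-→d15:-→d16:-→d17:-→d18:-→d19:-→d20:-→d21:H4→d22:-→d23:-→d24:H0→d25:-→d26:H3 -> H3
  + 192.0.0.0/3 (H3) depth=3
  + 89.22.0.0/16 (H3) depth=16
  + 22.0.0.0/8 (H3) depth=8
  del 89.16.0.0/12 (clear depth 12)

== LOOKUPS ==
["H1","H2","H2","H0","H2","H0","H2","H3"]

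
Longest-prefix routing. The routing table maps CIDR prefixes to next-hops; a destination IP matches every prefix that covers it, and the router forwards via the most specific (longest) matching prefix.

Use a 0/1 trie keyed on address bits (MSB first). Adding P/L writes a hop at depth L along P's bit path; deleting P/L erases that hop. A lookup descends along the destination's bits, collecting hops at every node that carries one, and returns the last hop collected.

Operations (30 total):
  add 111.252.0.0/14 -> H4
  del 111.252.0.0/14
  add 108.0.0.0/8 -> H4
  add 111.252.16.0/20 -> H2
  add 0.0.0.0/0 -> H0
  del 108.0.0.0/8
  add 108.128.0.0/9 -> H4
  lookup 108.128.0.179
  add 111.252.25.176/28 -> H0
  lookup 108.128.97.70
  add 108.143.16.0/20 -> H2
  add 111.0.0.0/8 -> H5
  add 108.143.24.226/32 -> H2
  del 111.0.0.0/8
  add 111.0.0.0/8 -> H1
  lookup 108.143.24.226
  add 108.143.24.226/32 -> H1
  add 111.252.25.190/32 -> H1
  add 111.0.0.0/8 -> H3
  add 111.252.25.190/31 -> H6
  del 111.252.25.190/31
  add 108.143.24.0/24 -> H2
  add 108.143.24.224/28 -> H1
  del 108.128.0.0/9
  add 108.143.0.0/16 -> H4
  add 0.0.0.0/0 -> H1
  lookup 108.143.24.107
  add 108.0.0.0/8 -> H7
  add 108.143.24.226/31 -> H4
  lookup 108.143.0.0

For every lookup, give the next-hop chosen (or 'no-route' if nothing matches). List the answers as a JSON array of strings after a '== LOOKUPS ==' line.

Process each operation:
  add 111.252.0.0/14 -> H4 at depth 14
  del 111.252.0.0/14 (clear depth 14)
  add 108.0.0.0/8 -> H4 at depth 8
  add 111.252.16.0/20 -> H2 at depth 20
  add 0.0.0.0/0 -> H0 at depth 0
  del 108.0.0.0/8 (clear depth 8)
  add 108.128.0.0/9 -> H4 at depth 9
  lookup 108.128.0.179: bits 011011001 walk d0:H0→d1:-→d2:-→d3:-→d4:-→d5:-→d6:-→d7:-→d8:-→d9:H4 -> H4
  add 111.252.25.176/28 -> H0 at depth 28
  lookup 108.128.97.70: bits 011011001 walk d0:H0→d1:-→d2:-→d3:-→d4:-→d5:-→d6:-→d7:-→d8:-→d9:H4 -> H4
  add 108.143.16.0/20 -> H2 at depth 20
  add 111.0.0.0/8 -> H5 at depth 8
  add 108.143.24.226/32 -> H2 at depth 32
  del 111.0.0.0/8 (clear depth 8)
  add 111.0.0.0/8 -> H1 at depth 8
  lookup 108.143.24.226: bits 01101100100011110001100011100010 walk d0:H0→d1:-→d2:-→d3:-→d4:-→d5:-→d6:-→d7:-→d8:-→d9:H4→d10:-→d11:-→d12:-→d13:-→d14:-→d15:-→d16:-→d17:-→d18:-→d19:-→d20:H2→d21:-→d22:-→d23:-→d24:-→d25:-→d26:-→d27:-→d28:-→d29:-→d30:-→d31:-→d32:H2 -> H2
  add 108.143.24.226/32 -> H1 at depth 32
  add 111.252.25.190/32 -> H1 at depth 32
  add 111.0.0.0/8 -> H3 at depth 8
  add 111.252.25.190/31 -> H6 at depth 31
  del 111.252.25.190/31 (clear depth 31)
  add 108.143.24.0/24 -> H2 at depth 24
  add 108.143.24.224/28 -> H1 at depth 28
  del 108.128.0.0/9 (clear depth 9)
  add 108.143.0.0/16 -> H4 at depth 16
  add 0.0.0.0/0 -> H1 at depth 0
  lookup 108.143.24.107: bits 011011001000111100011000 walk d0:H1→d1:-→d2:-→d3:-→d4:-→d5:-→d6:-→d7:-→d8:-→d9:-→d10:-→d11:-→d12:-→d13:-→d14:-→d15:-→d16:H4→d17:-→d18:-→d19:-→d20:H2→d21:-→d22:-→d23:-→d24:H2 -> H2
  add 108.0.0.0/8 -> H7 at depth 8
  add 108.143.24.226/31 -> H4 at depth 31
  lookup 108.143.0.0: bits 0110110010001111000 walk d0:H1→d1:-→d2:-→d3:-→d4:-→d5:-→d6:-→d7:-→d8:H7→d9:-→d10:-→d11:-→d12:-→d13:-→d14:-→d15:-→d16:H4→d17:-→d18:-→d19:- -> H4

== LOOKUPS ==
["H4","H4","H2","H2","H4"]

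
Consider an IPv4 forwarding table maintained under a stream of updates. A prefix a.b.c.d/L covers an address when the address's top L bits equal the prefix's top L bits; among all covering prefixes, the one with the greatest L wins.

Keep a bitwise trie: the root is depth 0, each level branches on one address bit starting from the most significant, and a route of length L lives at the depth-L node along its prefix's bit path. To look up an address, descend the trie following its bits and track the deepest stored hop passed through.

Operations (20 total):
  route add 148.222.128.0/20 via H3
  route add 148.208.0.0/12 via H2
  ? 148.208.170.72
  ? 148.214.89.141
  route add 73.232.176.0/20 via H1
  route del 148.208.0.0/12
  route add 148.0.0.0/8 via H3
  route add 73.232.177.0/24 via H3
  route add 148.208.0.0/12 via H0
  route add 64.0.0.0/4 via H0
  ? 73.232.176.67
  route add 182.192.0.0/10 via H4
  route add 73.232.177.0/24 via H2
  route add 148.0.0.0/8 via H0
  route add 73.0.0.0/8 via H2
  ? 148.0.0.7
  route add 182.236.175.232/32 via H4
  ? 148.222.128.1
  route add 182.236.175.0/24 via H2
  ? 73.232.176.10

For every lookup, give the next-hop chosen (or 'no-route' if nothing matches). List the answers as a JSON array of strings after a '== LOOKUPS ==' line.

Process each operation:
  add 148.222.128.0/20 -> H3 at depth 20
  add 148.208.0.0/12 -> H2 at depth 12
  lookup 148.208.170.72: bits 100101001101 walk d0:-→d1:-→d2:-→d3:-→d4:-→d5:-→d6:-→d7:-→d8:-→d9:-→d10:-→d11:-→d12:H2 -> H2
  lookup 148.214.89.141: bits 100101001101 walk d0:-→d1:-→d2:-→d3:-→d4:-→d5:-→d6:-→d7:-→d8:-→d9:-→d10:-→d11:-→d12:H2 -> H2
  add 73.232.176.0/20 -> H1 at depth 20
  - 148.208.0.0/12 clear@12
  add 148.0.0.0/8 -> H3 at depth 8
  add 73.232.177.0/24 -> H3 at depth 24
  add 148.208.0.0/12 -> H0 at depth 12
  add 64.0.0.0/4 -> H0 at depth 4
  lookup 73.232.176.67: bits 01001001111010001011000 walk d0:-→d1:-→d2:-→d3:-→d4:H0→d5:-→d6:-→d7:-→d8:-→d9:-→d10:-→d11:-→d12:-→d13:-→d14:-→d15:-→d16:-→d17:-→d18:-→d19:-→d20:H1→d21:-→d22:-→d23:- -> H1
  add 182.192.0.0/10 -> H4 at depth 10
  add 73.232.177.0/24 -> H2 at depth 24
  add 148.0.0.0/8 -> H0 at depth 8
  add 73.0.0.0/8 -> H2 at depth 8
  lookup 148.0.0.7: bits 10010100 walk d0:-→d1:-→d2:-→d3:-→d4:-→d5:-→d6:-→d7:-→d8:H0 -> H0
  add 182.236.175.232/32 -> H4 at depth 32
  lookup 148.222.128.1: bits 10010100110111101000 walk d0:-→d1:-→d2:-→d3:-→d4:-→d5:-→d6:-→d7:-→d8:H0→d9:-→d10:-→d11:-→d12:H0→d13:-→d14:-→d15:-→d16:-→d17:-→d18:-→d19:-→d20:H3 -> H3
  add 182.236.175.0/24 -> H2 at depth 24
  lookup 73.232.176.10: bits 01001001111010001011000 walk d0:-→d1:-→d2:-→d3:-→d4:H0→d5:-→d6:-→d7:-→d8:H2→d9:-→d10:-→d11:-→d12:-→d13:-→d14:-→d15:-→d16:-→d17:-→d18:-→d19:-→d20:H1→d21:-→d22:-→d23:- -> H1

== LOOKUPS ==
["H2","H2","H1","H0","H3","H1"]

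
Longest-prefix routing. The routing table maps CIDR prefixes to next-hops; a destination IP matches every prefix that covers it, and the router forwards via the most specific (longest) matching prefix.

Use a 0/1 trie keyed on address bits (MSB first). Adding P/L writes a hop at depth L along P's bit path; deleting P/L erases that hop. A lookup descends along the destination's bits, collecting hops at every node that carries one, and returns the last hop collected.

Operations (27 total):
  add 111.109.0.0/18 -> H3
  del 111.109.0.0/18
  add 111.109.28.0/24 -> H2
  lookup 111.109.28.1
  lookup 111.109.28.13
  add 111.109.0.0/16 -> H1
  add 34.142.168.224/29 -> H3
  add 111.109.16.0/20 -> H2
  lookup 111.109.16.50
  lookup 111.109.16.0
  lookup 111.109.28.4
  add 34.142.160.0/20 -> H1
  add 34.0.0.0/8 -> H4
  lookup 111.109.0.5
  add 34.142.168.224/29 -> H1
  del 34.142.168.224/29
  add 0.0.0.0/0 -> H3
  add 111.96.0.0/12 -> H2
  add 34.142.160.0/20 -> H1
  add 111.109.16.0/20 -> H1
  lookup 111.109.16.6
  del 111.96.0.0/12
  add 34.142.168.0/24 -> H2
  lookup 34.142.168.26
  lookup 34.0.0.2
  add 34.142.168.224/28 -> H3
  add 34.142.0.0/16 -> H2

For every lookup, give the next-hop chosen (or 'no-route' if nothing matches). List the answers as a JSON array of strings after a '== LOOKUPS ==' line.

Apply in order:
  add 111.109.0.0/18 -> H3 at depth 18
  - 111.109.0.0/18 clear@18
  add 111.109.28.0/24 -> H2 at depth 24
  lookup 111.109.28.1: bits 011011110110110100011100 walk d0:-→d1:-→d2:-→d3:-→d4:-→d5:-→d6:-→d7:-→d8:-→d9:-→d10:-→d11:-→d12:-→d13:-→d14:-→d15:-→d16:-→d17:-→d18:-→d19:-→d20:-→d21:-→d22:-→d23:-→d24:H2 -> H2
  lookup 111.109.28.13: bits 011011110110110100011100 walk d0:-→d1:-→d2:-→d3:-→d4:-→d5:-→d6:-→d7:-→d8:-→d9:-→d10:-→d11:-→d12:-→d13:-→d14:-→d15:-→d16:-→d17:-→d18:-→d19:-→d20:-→d21:-→d22:-→d23:-→d24:H2 -> H2
  add 111.109.0.0/16 -> H1 at depth 16
  add 34.142.168.224/29 -> H3 at depth 29
  add 111.109.16.0/20 -> H2 at depth 20
  lookup 111.109.16.50: bits 01101111011011010001 walk d0:-→d1:-→d2:-→d3:-→d4:-→d5:-→d6:-→d7:-→d8:-→d9:-→d10:-→d11:-→d12:-→d13:-→d14:-→d15:-→d16:H1→d17:-→d18:-→d19:-→d20:H2 -> H2
  lookup 111.109.16.0: bits 01101111011011010001 walk d0:-→d1:-→d2:-→d3:-→d4:-→d5:-→d6:-→d7:-→d8:-→d9:-→d10:-→d11:-→d12:-→d13:-→d14:-→d15:-→d16:H1→d17:-→d18:-→d19:-→d20:H2 -> H2
  lookup 111.109.28.4: bits 011011110110110100011100 walk d0:-→d1:-→d2:-→d3:-→d4:-→d5:-→d6:-→d7:-→d8:-→d9:-→d10:-→d11:-→d12:-→d13:-→d14:-→d15:-→d16:H1→d17:-→d18:-→d19:-→d20:H2→d21:-→d22:-→d23:-→d24:H2 -> H2
  add 34.142.160.0/20 -> H1 at depth 20
  add 34.0.0.0/8 -> H4 at depth 8
  lookup 111.109.0.5: bits 0110111101101101000 walk d0:-→d1:-→d2:-→d3:-→d4:-→d5:-→d6:-→d7:-→d8:-→d9:-→d10:-→d11:-→d12:-→d13:-→d14:-→d15:-→d16:H1→d17:-→d18:-→d19:- -> H1
  add 34.142.168.224/29 -> H1 at depth 29
  - 34.142.168.224/29 clear@29
  add 0.0.0.0/0 -> H3 at depth 0
  add 111.96.0.0/12 -> H2 at depth 12
  add 34.142.160.0/20 -> H1 at depth 20
  add 111.109.16.0/20 -> H1 at depth 20
  lookup 111.109.16.6: bits 01101111011011010001 walk d0:H3→d1:-→d2:-→d3:-→d4:-→d5:-→d6:-→d7:-→d8:-→d9:-→d10:-→d11:-→d12:H2→d13:-→d14:-→d15:-→d16:H1→d17:-→d18:-→d19:-→d20:H1 -> H1
  - 111.96.0.0/12 clear@12
  add 34.142.168.0/24 -> H2 at depth 24
  lookup 34.142.168.26: bits 001000101000111010101000 walk d0:H3→d1:-→d2:-→d3:-→d4:-→d5:-→d6:-→d7:-→d8:H4→d9:-→d10:-→d11:-→d12:-→d13:-→d14:-→d15:-→d16:-→d17:-→d18:-→d19:-→d20:H1→d21:-→d22:-→d23:-→d24:H2 -> H2
  lookup 34.0.0.2: bits 00100010 walk d0:H3→d1:-→d2:-→d3:-→d4:-→d5:-→d6:-→d7:-→d8:H4 -> H4
  add 34.142.168.224/28 -> H3 at depth 28
  add 34.142.0.0/16 -> H2 at depth 16

== LOOKUPS ==
["H2","H2","H2","H2","H2","H1","H1","H2","H4"]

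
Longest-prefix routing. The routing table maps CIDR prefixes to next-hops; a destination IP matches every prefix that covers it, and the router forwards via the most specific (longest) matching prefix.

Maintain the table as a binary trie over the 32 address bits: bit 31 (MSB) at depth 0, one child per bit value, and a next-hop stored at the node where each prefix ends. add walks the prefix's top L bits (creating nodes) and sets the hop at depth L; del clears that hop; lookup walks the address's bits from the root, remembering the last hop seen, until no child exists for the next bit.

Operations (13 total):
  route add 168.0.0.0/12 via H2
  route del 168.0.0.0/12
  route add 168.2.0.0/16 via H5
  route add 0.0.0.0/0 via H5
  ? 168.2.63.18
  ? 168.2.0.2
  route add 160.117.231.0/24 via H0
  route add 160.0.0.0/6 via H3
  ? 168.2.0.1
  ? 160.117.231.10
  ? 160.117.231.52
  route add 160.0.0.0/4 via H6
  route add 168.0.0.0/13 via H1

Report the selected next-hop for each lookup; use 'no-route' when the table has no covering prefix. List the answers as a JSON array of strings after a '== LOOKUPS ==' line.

Trace:
  + 168.0.0.0/12 (H2) depth=12
  del 168.0.0.0/12 (clear depth 12)
  + 168.2.0.0/16 (H5) depth=16
  + 0.0.0.0/0 (H5) depth=0
  lookup 168.2.63.18: bits 1010100000000010 walk d0:H5→d1:-→d2:-→d3:-→d4:-→d5:-→d6:-→d7:-→d8:-→d9:-→d10:-→d11:-→d12:-→d13:-→d14:-→d15:-→d16:H5 -> H5
  lookup 168.2.0.2: bits 1010100000000010 walk d0:H5→d1:-→d2:-→d3:-→d4:-→d5:-→d6:-→d7:-→d8:-→d9:-→d10:-→d11:-→d12:-→d13:-→d14:-→d15:-→d16:H5 -> H5
  + 160.117.231.0/24 (H0) depth=24
  + 160.0.0.0/6 (H3) depth=6
  lookup 168.2.0.1: bits 1010100000000010 walk d0:H5→d1:-→d2:-→d3:-→d4:-→d5:-→d6:-→d7:-→d8:-→d9:-→d10:-→d11:-→d12:-→d13:-→d14:-→d15:-→d16:H5 -> H5
  lookup 160.117.231.10: bits 101000000111010111100111 walk d0:H5→d1:-→d2:-→d3:-→d4:-→d5:-→d6:H3→d7:-→d8:-→d9:-→d10:-→d11:-→d12:-→d13:-→d14:-→d15:-→d16:-→d17:-→d18:-→d19:-→d20:-→d21:-→d22:-→d23:-→d24:H0 -> H0
  lookup 160.117.231.52: bits 101000000111010111100111 walk d0:H5→d1:-→d2:-→d3:-→d4:-→d5:-→d6:H3→d7:-→d8:-→d9:-→d10:-→d11:-→d12:-→d13:-→d14:-→d15:-→d16:-→d17:-→d18:-→d19:-→d20:-→d21:-→d22:-→d23:-→d24:H0 -> H0
  + 160.0.0.0/4 (H6) depth=4
  + 168.0.0.0/13 (H1) depth=13

== LOOKUPS ==
["H5","H5","H5","H0","H0"]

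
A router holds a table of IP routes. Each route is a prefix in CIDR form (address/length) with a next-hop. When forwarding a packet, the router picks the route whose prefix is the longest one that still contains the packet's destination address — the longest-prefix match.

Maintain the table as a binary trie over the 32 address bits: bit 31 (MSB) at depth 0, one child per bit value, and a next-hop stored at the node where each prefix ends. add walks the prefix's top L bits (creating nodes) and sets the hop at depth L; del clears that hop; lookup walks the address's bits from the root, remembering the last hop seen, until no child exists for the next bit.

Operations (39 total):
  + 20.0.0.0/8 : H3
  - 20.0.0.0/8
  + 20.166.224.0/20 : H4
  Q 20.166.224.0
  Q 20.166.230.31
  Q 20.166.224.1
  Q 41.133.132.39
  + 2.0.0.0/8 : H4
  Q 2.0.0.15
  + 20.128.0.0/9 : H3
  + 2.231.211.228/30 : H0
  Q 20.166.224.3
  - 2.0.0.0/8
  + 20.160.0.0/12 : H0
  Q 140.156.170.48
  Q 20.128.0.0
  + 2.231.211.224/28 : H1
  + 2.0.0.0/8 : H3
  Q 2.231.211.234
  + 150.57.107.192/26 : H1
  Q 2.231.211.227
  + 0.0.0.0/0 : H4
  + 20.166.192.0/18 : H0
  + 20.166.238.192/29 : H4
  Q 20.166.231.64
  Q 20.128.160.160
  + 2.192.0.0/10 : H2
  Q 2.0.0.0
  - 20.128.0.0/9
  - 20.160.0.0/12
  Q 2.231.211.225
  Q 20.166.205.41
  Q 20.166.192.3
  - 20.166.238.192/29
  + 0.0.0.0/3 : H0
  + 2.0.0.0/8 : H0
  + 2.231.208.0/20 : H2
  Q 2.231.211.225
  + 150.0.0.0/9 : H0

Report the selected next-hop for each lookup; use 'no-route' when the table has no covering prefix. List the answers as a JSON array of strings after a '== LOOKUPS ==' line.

Apply in order:
  + 20.0.0.0/8 (H3) depth=8
  - 20.0.0.0/8 clear@8
  + 20.166.224.0/20 (H4) depth=20
  Q 20.166.224.0: descend 00010100101001101110 ; hops seen [H4] ; pick H4
  Q 20.166.230.31: descend 00010100101001101110 ; hops seen [H4] ; pick H4
  Q 20.166.224.1: descend 00010100101001101110 ; hops seen [H4] ; pick H4
  Q 41.133.132.39: descend 00 ; hops seen [∅] ; pick no-route
  + 2.0.0.0/8 (H4) depth=8
  Q 2.0.0.15: descend 00000010 ; hops seen [H4] ; pick H4
  + 20.128.0.0/9 (H3) depth=9
  + 2.231.211.228/30 (H0) depth=30
  Q 20.166.224.3: descend 00010100101001101110 ; hops seen [H3,H4] ; pick H4
  - 2.0.0.0/8 clear@8
  + 20.160.0.0/12 (H0) depth=12
  Q 140.156.170.48: descend ε ; hops seen [∅] ; pick no-route
  Q 20.128.0.0: descend 0001010010 ; hops seen [H3] ; pick H3
  + 2.231.211.224/28 (H1) depth=28
  + 2.0.0.0/8 (H3) depth=8
  Q 2.231.211.234: descend 0000001011100111110100111110 ; hops seen [H3,H1] ; pick H1
  + 150.57.107.192/26 (H1) depth=26
  Q 2.231.211.227: descend 00000010111001111101001111100 ; hops seen [H3,H1] ; pick H1
  + 0.0.0.0/0 (H4) depth=0
  + 20.166.192.0/18 (H0) depth=18
  + 20.166.238.192/29 (H4) depth=29
  Q 20.166.231.64: descend 00010100101001101110 ; hops seen [H4,H3,H0,H0,H4] ; pick H4
  Q 20.128.160.160: descend 0001010010 ; hops seen [H4,H3] ; pick H3
  + 2.192.0.0/10 (H2) depth=10
  Q 2.0.0.0: descend 00000010 ; hops seen [H4,H3] ; pick H3
  - 20.128.0.0/9 clear@9
  - 20.160.0.0/12 clear@12
  Q 2.231.211.225: descend 00000010111001111101001111100 ; hops seen [H4,H3,H2,H1] ; pick H1
  Q 20.166.205.41: descend 000101001010011011 ; hops seen [H4,H0] ; pick H0
  Q 20.166.192.3: descend 000101001010011011 ; hops seen [H4,H0] ; pick H0
  - 20.166.238.192/29 clear@29
  + 0.0.0.0/3 (H0) depth=3
  + 2.0.0.0/8 (H0) depth=8
  + 2.231.208.0/20 (H2) depth=20
  Q 2.231.211.225: descend 00000010111001111101001111100 ; hops seen [H4,H0,H0,H2,H2,H1] ; pick H1
  + 150.0.0.0/9 (H0) depth=9

== LOOKUPS ==
["H4","H4","H4","no-route","H4","H4","no-route","H3","H1","H1","H4","H3","H3","H1","H0","H0","H1"]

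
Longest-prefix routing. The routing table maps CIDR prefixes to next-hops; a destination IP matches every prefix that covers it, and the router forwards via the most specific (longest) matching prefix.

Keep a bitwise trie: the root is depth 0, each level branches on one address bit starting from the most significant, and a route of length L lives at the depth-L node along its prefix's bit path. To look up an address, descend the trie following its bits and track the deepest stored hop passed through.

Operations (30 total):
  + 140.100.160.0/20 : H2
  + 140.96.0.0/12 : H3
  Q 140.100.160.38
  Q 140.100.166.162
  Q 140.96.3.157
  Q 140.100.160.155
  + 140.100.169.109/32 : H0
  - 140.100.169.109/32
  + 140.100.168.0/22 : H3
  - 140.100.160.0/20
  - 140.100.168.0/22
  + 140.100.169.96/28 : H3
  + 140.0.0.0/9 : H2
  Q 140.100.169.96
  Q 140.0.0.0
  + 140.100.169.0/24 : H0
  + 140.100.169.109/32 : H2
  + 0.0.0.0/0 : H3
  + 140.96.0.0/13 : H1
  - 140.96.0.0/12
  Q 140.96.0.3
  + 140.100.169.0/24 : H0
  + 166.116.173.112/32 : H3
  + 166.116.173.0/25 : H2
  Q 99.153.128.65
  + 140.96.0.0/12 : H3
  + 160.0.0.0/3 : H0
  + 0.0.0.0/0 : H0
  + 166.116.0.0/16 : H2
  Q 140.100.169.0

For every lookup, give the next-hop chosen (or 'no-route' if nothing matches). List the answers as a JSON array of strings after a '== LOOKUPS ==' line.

Apply in order:
  add 140.100.160.0/20 -> H2 at depth 20
  add 140.96.0.0/12 -> H3 at depth 12
  Q 140.100.160.38: descend 10001100011001001010 ; hops seen [H3,H2] ; pick H2
  Q 140.100.166.162: descend 10001100011001001010 ; hops seen [H3,H2] ; pick H2
  Q 140.96.3.157: descend 1000110001100 ; hops seen [H3] ; pick H3
  Q 140.100.160.155: descend 10001100011001001010 ; hops seen [H3,H2] ; pick H2
  add 140.100.169.109/32 -> H0 at depth 32
  del 140.100.169.109/32 (clear depth 32)
  add 140.100.168.0/22 -> H3 at depth 22
  del 140.100.160.0/20 (clear depth 20)
  del 140.100.168.0/22 (clear depth 22)
  add 140.100.169.96/28 -> H3 at depth 28
  add 140.0.0.0/9 -> H2 at depth 9
  Q 140.100.169.96: descend 1000110001100100101010010110 ; hops seen [H2,H3,H3] ; pick H3
  Q 140.0.0.0: descend 100011000 ; hops seen [H2] ; pick H2
  add 140.100.169.0/24 -> H0 at depth 24
  add 140.100.169.109/32 -> H2 at depth 32
  add 0.0.0.0/0 -> H3 at depth 0
  add 140.96.0.0/13 -> H1 at depth 13
  del 140.96.0.0/12 (clear depth 12)
  Q 140.96.0.3: descend 1000110001100 ; hops seen [H3,H2,H1] ; pick H1
  add 140.100.169.0/24 -> H0 at depth 24
  add 166.116.173.112/32 -> H3 at depth 32
  add 166.116.173.0/25 -> H2 at depth 25
  Q 99.153.128.65: descend ε ; hops seen [H3] ; pick H3
  add 140.96.0.0/12 -> H3 at depth 12
  add 160.0.0.0/3 -> H0 at depth 3
  add 0.0.0.0/0 -> H0 at depth 0
  add 166.116.0.0/16 -> H2 at depth 16
  Q 140.100.169.0: descend 1000110001100100101010010 ; hops seen [H0,H2,H3,H1,H0] ; pick H0

== LOOKUPS ==
["H2","H2","H3","H2","H3","H2","H1","H3","H0"]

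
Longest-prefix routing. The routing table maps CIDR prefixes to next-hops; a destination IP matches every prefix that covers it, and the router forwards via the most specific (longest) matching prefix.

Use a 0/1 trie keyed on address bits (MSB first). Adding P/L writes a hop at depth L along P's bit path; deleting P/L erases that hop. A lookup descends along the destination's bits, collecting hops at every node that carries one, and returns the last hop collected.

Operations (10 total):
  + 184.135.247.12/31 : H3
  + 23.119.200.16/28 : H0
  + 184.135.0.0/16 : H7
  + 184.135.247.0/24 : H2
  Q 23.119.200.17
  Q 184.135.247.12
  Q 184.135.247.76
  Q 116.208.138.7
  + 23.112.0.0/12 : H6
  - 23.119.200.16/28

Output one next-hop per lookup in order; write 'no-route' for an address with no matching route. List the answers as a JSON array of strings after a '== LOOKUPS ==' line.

Process each operation:
  add 184.135.247.12/31 -> H3 at depth 31
  add 23.119.200.16/28 -> H0 at depth 28
  add 184.135.0.0/16 -> H7 at depth 16
  add 184.135.247.0/24 -> H2 at depth 24
  lookup 23.119.200.17: bits 0001011101110111110010000001 walk d0:-→d1:-→d2:-→d3:-→d4:-→d5:-→d6:-→d7:-→d8:-→d9:-→d10:-→d11:-→d12:-→d13:-→d14:-→d15:-→d16:-→d17:-→d18:-→d19:-→d20:-→d21:-→d22:-→d23:-→d24:-→d25:-→d26:-→d27:-→d28:H0 -> H0
  lookup 184.135.247.12: bits 1011100010000111111101110000110 walk d0:-→d1:-→d2:-→d3:-→d4:-→d5:-→d6:-→d7:-→d8:-→d9:-→d10:-→d11:-→d12:-→d13:-→d14:-→d15:-→d16:H7→d17:-→d18:-→d19:-→d20:-→d21:-→d22:-→d23:-→d24:H2→d25:-→d26:-→d27:-→d28:-→d29:-→d30:-→d31:H3 -> H3
  lookup 184.135.247.76: bits 1011100010000111111101110 walk d0:-→d1:-→d2:-→d3:-→d4:-→d5:-→d6:-→d7:-→d8:-→d9:-→d10:-→d11:-→d12:-→d13:-→d14:-→d15:-→d16:H7→d17:-→d18:-→d19:-→d20:-→d21:-→d22:-→d23:-→d24:H2→d25:- -> H2
  lookup 116.208.138.7: bits 0 walk d0:-→d1:- -> no-route
  add 23.112.0.0/12 -> H6 at depth 12
  - 23.119.200.16/28 clear@28

== LOOKUPS ==
["H0","H3","H2","no-route"]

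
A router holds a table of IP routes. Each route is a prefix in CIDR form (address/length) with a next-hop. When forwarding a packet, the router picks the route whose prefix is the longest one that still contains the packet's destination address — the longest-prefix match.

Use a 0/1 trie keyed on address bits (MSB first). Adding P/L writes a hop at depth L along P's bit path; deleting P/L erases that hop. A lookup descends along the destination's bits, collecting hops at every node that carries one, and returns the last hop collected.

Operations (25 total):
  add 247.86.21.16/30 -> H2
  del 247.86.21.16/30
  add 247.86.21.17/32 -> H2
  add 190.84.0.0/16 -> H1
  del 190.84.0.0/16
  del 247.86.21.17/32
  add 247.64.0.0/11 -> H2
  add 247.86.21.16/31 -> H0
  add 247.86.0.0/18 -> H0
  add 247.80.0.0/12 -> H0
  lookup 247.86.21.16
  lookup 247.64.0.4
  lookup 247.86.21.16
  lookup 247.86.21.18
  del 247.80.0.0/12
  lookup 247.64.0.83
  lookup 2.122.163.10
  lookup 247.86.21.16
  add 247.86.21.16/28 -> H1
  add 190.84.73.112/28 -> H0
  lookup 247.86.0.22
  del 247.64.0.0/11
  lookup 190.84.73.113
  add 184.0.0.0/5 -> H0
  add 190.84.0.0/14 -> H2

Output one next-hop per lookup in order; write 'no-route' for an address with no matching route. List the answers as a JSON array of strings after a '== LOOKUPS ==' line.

Process each operation:
  add 247.86.21.16/30 -> H2 at depth 30
  - 247.86.21.16/30 clear@30
  add 247.86.21.17/32 -> H2 at depth 32
  add 190.84.0.0/16 -> H1 at depth 16
  - 190.84.0.0/16 clear@16
  - 247.86.21.17/32 clear@32
  add 247.64.0.0/11 -> H2 at depth 11
  add 247.86.21.16/31 -> H0 at depth 31
  add 247.86.0.0/18 -> H0 at depth 18
  add 247.80.0.0/12 -> H0 at depth 12
  ? 247.86.21.16  path d0:-→d1:-→d2:-→d3:-→d4:-→d5:-→d6:-→d7:-→d8:-→d9:-→d10:-→d11:H2→d12:H0→d13:-→d14:-→d15:-→d16:-→d17:-→d18:H0→d19:-→d20:-→d21:-→d22:-→d23:-→d24:-→d25:-→d26:-→d27:-→d28:-→d29:-→d30:-→d31:H0  best=H0
  ? 247.64.0.4  path d0:-→d1:-→d2:-→d3:-→d4:-→d5:-→d6:-→d7:-→d8:-→d9:-→d10:-→d11:H2  best=H2
  ? 247.86.21.16  path d0:-→d1:-→d2:-→d3:-→d4:-→d5:-→d6:-→d7:-→d8:-→d9:-→d10:-→d11:H2→d12:H0→d13:-→d14:-→d15:-→d16:-→d17:-→d18:H0→d19:-→d20:-→d21:-→d22:-→d23:-→d24:-→d25:-→d26:-→d27:-→d28:-→d29:-→d30:-→d31:H0  best=H0
  ? 247.86.21.18  path d0:-→d1:-→d2:-→d3:-→d4:-→d5:-→d6:-→d7:-→d8:-→d9:-→d10:-→d11:H2→d12:H0→d13:-→d14:-→d15:-→d16:-→d17:-→d18:H0→d19:-→d20:-→d21:-→d22:-→d23:-→d24:-→d25:-→d26:-→d27:-→d28:-→d29:-→d30:-  best=H0
  - 247.80.0.0/12 clear@12
  ? 247.64.0.83  path d0:-→d1:-→d2:-→d3:-→d4:-→d5:-→d6:-→d7:-→d8:-→d9:-→d10:-→d11:H2  best=H2
  ? 2.122.163.10  path d0:-  best=no-route
  ? 247.86.21.16  path d0:-→d1:-→d2:-→d3:-→d4:-→d5:-→d6:-→d7:-→d8:-→d9:-→d10:-→d11:H2→d12:-→d13:-→d14:-→d15:-→d16:-→d17:-→d18:H0→d19:-→d20:-→d21:-→d22:-→d23:-→d24:-→d25:-→d26:-→d27:-→d28:-→d29:-→d30:-→d31:H0  best=H0
  add 247.86.21.16/28 -> H1 at depth 28
  add 190.84.73.112/28 -> H0 at depth 28
  ? 247.86.0.22  path d0:-→d1:-→d2:-→d3:-→d4:-→d5:-→d6:-→d7:-→d8:-→d9:-→d10:-→d11:H2→d12:-→d13:-→d14:-→d15:-→d16:-→d17:-→d18:H0→d19:-  best=H0
  - 247.64.0.0/11 clear@11
  ? 190.84.73.113  path d0:-→d1:-→d2:-→d3:-→d4:-→d5:-→d6:-→d7:-→d8:-→d9:-→d10:-→d11:-→d12:-→d13:-→d14:-→d15:-→d16:-→d17:-→d18:-→d19:-→d20:-→d21:-→d22:-→d23:-→d24:-→d25:-→d26:-→d27:-→d28:H0  best=H0
  add 184.0.0.0/5 -> H0 at depth 5
  add 190.84.0.0/14 -> H2 at depth 14

== LOOKUPS ==
["H0","H2","H0","H0","H2","no-route","H0","H0","H0"]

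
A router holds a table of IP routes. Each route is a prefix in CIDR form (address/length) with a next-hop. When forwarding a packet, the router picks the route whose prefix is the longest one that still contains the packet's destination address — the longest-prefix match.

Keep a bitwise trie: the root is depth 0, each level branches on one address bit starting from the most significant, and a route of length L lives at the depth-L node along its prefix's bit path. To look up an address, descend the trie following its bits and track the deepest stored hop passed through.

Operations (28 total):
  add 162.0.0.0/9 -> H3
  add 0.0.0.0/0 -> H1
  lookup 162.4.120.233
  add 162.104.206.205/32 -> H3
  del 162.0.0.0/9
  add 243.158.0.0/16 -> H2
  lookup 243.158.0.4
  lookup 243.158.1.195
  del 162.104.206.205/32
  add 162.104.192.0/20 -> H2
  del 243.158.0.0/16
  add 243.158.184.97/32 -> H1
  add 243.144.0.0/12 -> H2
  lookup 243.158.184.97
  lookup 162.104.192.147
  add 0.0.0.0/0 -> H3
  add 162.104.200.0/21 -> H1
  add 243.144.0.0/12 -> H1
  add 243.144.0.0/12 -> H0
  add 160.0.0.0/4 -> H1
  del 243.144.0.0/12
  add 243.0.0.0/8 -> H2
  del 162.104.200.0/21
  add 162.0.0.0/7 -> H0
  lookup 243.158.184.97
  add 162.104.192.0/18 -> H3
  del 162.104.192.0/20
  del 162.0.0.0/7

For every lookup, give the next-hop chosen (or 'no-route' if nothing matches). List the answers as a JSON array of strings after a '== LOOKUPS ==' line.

Trace:
  + 162.0.0.0/9 (H3) depth=9
  + 0.0.0.0/0 (H1) depth=0
  lookup 162.4.120.233: bits 101000100 walk d0:H1→d1:-→d2:-→d3:-→d4:-→d5:-→d6:-→d7:-→d8:-→d9:H3 -> H3
  + 162.104.206.205/32 (H3) depth=32
  - 162.0.0.0/9 clear@9
  + 243.158.0.0/16 (H2) depth=16
  lookup 243.158.0.4: bits 1111001110011110 walk d0:H1→d1:-→d2:-→d3:-→d4:-→d5:-→d6:-→d7:-→d8:-→d9:-→d10:-→d11:-→d12:-→d13:-→d14:-→d15:-→d16:H2 -> H2
  lookup 243.158.1.195: bits 1111001110011110 walk d0:H1→d1:-→d2:-→d3:-→d4:-→d5:-→d6:-→d7:-→d8:-→d9:-→d10:-→d11:-→d12:-→d13:-→d14:-→d15:-→d16:H2 -> H2
  - 162.104.206.205/32 clear@32
  + 162.104.192.0/20 (H2) depth=20
  - 243.158.0.0/16 clear@16
  + 243.158.184.97/32 (H1) depth=32
  + 243.144.0.0/12 (H2) depth=12
  lookup 243.158.184.97: bits 11110011100111101011100001100001 walk d0:H1→d1:-→d2:-→d3:-→d4:-→d5:-→d6:-→d7:-→d8:-→d9:-→d10:-→d11:-→d12:H2→d13:-→d14:-→d15:-→d16:-→d17:-→d18:-→d19:-→d20:-→d21:-→d22:-→d23:-→d24:-→d25:-→d26:-→d27:-→d28:-→d29:-→d30:-→d31:-→d32:H1 -> H1
  lookup 162.104.192.147: bits 10100010011010001100 walk d0:H1→d1:-→d2:-→d3:-→d4:-→d5:-→d6:-→d7:-→d8:-→d9:-→d10:-→d11:-→d12:-→d13:-→d14:-→d15:-→d16:-→d17:-→d18:-→d19:-→d20:H2 -> H2
  + 0.0.0.0/0 (H3) depth=0
  + 162.104.200.0/21 (H1) depth=21
  + 243.144.0.0/12 (H1) depth=12
  + 243.144.0.0/12 (H0) depth=12
  + 160.0.0.0/4 (H1) depth=4
  - 243.144.0.0/12 clear@12
  + 243.0.0.0/8 (H2) depth=8
  - 162.104.200.0/21 clear@21
  + 162.0.0.0/7 (H0) depth=7
  lookup 243.158.184.97: bits 11110011100111101011100001100001 walk d0:H3→d1:-→d2:-→d3:-→d4:-→d5:-→d6:-→d7:-→d8:H2→d9:-→d10:-→d11:-→d12:-→d13:-→d14:-→d15:-→d16:-→d17:-→d18:-→d19:-→d20:-→d21:-→d22:-→d23:-→d24:-→d25:-→d26:-→d27:-→d28:-→d29:-→d30:-→d31:-→d32:H1 -> H1
  + 162.104.192.0/18 (H3) depth=18
  - 162.104.192.0/20 clear@20
  - 162.0.0.0/7 clear@7

== LOOKUPS ==
["H3","H2","H2","H1","H2","H1"]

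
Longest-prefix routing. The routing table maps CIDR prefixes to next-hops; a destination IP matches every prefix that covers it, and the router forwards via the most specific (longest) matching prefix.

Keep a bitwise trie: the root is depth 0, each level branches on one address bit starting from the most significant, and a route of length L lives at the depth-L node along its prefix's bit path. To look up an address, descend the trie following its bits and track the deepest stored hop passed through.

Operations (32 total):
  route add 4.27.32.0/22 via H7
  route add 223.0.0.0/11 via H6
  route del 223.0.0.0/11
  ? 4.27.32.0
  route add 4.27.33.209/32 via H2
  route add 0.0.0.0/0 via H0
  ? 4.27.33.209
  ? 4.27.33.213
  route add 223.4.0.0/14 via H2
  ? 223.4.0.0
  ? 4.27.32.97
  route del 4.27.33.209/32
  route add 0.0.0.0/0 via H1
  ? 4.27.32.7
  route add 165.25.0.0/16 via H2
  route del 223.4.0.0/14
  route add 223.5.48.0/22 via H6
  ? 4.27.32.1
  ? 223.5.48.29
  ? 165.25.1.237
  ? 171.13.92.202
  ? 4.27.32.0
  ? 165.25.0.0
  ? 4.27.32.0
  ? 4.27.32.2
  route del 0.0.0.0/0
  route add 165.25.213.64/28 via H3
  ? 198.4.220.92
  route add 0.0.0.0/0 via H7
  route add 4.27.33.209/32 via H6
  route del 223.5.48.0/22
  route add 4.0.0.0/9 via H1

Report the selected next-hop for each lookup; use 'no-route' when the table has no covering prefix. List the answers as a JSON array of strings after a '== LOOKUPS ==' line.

Apply in order:
  + 4.27.32.0/22 (H7) depth=22
  + 223.0.0.0/11 (H6) depth=11
  del 223.0.0.0/11 (clear depth 11)
  lookup 4.27.32.0: bits 0000010000011011001000 walk d0:-→d1:-→d2:-→d3:-→d4:-→d5:-→d6:-→d7:-→d8:-→d9:-→d10:-→d11:-→d12:-→d13:-→d14:-→d15:-→d16:-→d17:-→d18:-→d19:-→d20:-→d21:-→d22:H7 -> H7
  + 4.27.33.209/32 (H2) depth=32
  + 0.0.0.0/0 (H0) depth=0
  lookup 4.27.33.209: bits 00000100000110110010000111010001 walk d0:H0→d1:-→d2:-→d3:-→d4:-→d5:-→d6:-→d7:-→d8:-→d9:-→d10:-→d11:-→d12:-→d13:-→d14:-→d15:-→d16:-→d17:-→d18:-→d19:-→d20:-→d21:-→d22:H7→d23:-→d24:-→d25:-→d26:-→d27:-→d28:-→d29:-→d30:-→d31:-→d32:H2 -> H2
  lookup 4.27.33.213: bits 00000100000110110010000111010 walk d0:H0→d1:-→d2:-→d3:-→d4:-→d5:-→d6:-→d7:-→d8:-→d9:-→d10:-→d11:-→d12:-→d13:-→d14:-→d15:-→d16:-→d17:-→d18:-→d19:-→d20:-→d21:-→d22:H7→d23:-→d24:-→d25:-→d26:-→d27:-→d28:-→d29:- -> H7
  + 223.4.0.0/14 (H2) depth=14
  lookup 223.4.0.0: bits 11011111000001 walk d0:H0→d1:-→d2:-→d3:-→d4:-→d5:-→d6:-→d7:-→d8:-→d9:-→d10:-→d11:-→d12:-→d13:-→d14:H2 -> H2
  lookup 4.27.32.97: bits 00000100000110110010000 walk d0:H0→d1:-→d2:-→d3:-→d4:-→d5:-→d6:-→d7:-→d8:-→d9:-→d10:-→d11:-→d12:-→d13:-→d14:-→d15:-→d16:-→d17:-→d18:-→d19:-→d20:-→d21:-→d22:H7→d23:- -> H7
  del 4.27.33.209/32 (clear depth 32)
  + 0.0.0.0/0 (H1) depth=0
  lookup 4.27.32.7: bits 00000100000110110010000 walk d0:H1→d1:-→d2:-→d3:-→d4:-→d5:-→d6:-→d7:-→d8:-→d9:-→d10:-→d11:-→d12:-→d13:-→d14:-→d15:-→d16:-→d17:-→d18:-→d19:-→d20:-→d21:-→d22:H7→d23:- -> H7
  + 165.25.0.0/16 (H2) depth=16
  del 223.4.0.0/14 (clear depth 14)
  + 223.5.48.0/22 (H6) depth=22
  lookup 4.27.32.1: bits 00000100000110110010000 walk d0:H1→d1:-→d2:-→d3:-→d4:-→d5:-→d6:-→d7:-→d8:-→d9:-→d10:-→d11:-→d12:-→d13:-→d14:-→d15:-→d16:-→d17:-→d18:-→d19:-→d20:-→d21:-→d22:H7→d23:- -> H7
  lookup 223.5.48.29: bits 1101111100000101001100 walk d0:H1→d1:-→d2:-→d3:-→d4:-→d5:-→d6:-→d7:-→d8:-→d9:-→d10:-→d11:-→d12:-→d13:-→d14:-→d15:-→d16:-→d17:-→d18:-→d19:-→d20:-→d21:-→d22:H6 -> H6
  lookup 165.25.1.237: bits 1010010100011001 walk d0:H1→d1:-→d2:-→d3:-→d4:-→d5:-→d6:-→d7:-→d8:-→d9:-→d10:-→d11:-→d12:-→d13:-→d14:-→d15:-→d16:H2 -> H2
  lookup 171.13.92.202: bits 1010 walk d0:H1→d1:-→d2:-→d3:-→d4:- -> H1
  lookup 4.27.32.0: bits 00000100000110110010000 walk d0:H1→d1:-→d2:-→d3:-→d4:-→d5:-→d6:-→d7:-→d8:-→d9:-→d10:-→d11:-→d12:-→d13:-→d14:-→d15:-→d16:-→d17:-→d18:-→d19:-→d20:-→d21:-→d22:H7→d23:- -> H7
  lookup 165.25.0.0: bits 1010010100011001 walk d0:H1→d1:-→d2:-→d3:-→d4:-→d5:-→d6:-→d7:-→d8:-→d9:-→d10:-→d11:-→d12:-→d13:-→d14:-→d15:-→d16:H2 -> H2
  lookup 4.27.32.0: bits 00000100000110110010000 walk d0:H1→d1:-→d2:-→d3:-→d4:-→d5:-→d6:-→d7:-→d8:-→d9:-→d10:-→d11:-→d12:-→d13:-→d14:-→d15:-→d16:-→d17:-→d18:-→d19:-→d20:-→d21:-→d22:H7→d23:- -> H7
  lookup 4.27.32.2: bits 00000100000110110010000 walk d0:H1→d1:-→d2:-→d3:-→d4:-→d5:-→d6:-→d7:-→d8:-→d9:-→d10:-→d11:-→d12:-→d13:-→d14:-→d15:-→d16:-→d17:-→d18:-→d19:-→d20:-→d21:-→d22:H7→d23:- -> H7
  del 0.0.0.0/0 (clear depth 0)
  + 165.25.213.64/28 (H3) depth=28
  lookup 198.4.220.92: bits 110 walk d0:-→d1:-→d2:-→d3:- -> no-route
  + 0.0.0.0/0 (H7) depth=0
  + 4.27.33.209/32 (H6) depth=32
  del 223.5.48.0/22 (clear depth 22)
  + 4.0.0.0/9 (H1) depth=9

== LOOKUPS ==
["H7","H2","H7","H2","H7","H7","H7","H6","H2","H1","H7","H2","H7","H7","no-route"]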